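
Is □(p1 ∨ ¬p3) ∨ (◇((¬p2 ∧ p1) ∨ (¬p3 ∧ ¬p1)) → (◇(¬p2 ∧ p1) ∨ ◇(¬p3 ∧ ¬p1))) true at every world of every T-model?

Valid in T

Tableau for the negation ¬(□(p1 ∨ ¬p3) ∨ (◇((¬p2 ∧ p1) ∨ (¬p3 ∧ ¬p1)) → (◇(¬p2 ∧ p1) ∨ ◇(¬p3 ∧ ¬p1)))):
1. ¬(□(p1 ∨ ¬p3) ∨ (◇((¬p2 ∧ p1) ∨ (¬p3 ∧ ¬p1)) → (◇(¬p2 ∧ p1) ∨ ◇(¬p3 ∧ ¬p1)))), u
2. ¬□(p1 ∨ ¬p3), u
3. ¬(◇((¬p2 ∧ p1) ∨ (¬p3 ∧ ¬p1)) → (◇(¬p2 ∧ p1) ∨ ◇(¬p3 ∧ ¬p1))), u
4. ◇((¬p2 ∧ p1) ∨ (¬p3 ∧ ¬p1)), u
5. ¬(◇(¬p2 ∧ p1) ∨ ◇(¬p3 ∧ ¬p1)), u
6. ¬◇(¬p2 ∧ p1), u
7. ¬◇(¬p3 ∧ ¬p1), u
8. ¬(¬p2 ∧ p1), u
9. ¬(¬p3 ∧ ¬p1), u
10. ¬p1, u
11. p3, u
12. ¬(p1 ∨ ¬p3), v
13. ¬p1, v
14. p3, v
15. ¬(¬p2 ∧ p1), v
16. ¬(¬p3 ∧ ¬p1), v
17. (¬p2 ∧ p1) ∨ (¬p3 ∧ ¬p1), w
18. ¬(¬p2 ∧ p1), w
19. ¬(¬p3 ∧ ¬p1), w
20. ¬p3 ∧ ¬p1, w
21. ¬p3, w
22. ¬p1, w
23. p1, w
Accessibility: uRu, uRv, uRw, vRv, wRw
Branch closes: p1 and ¬p1 both at w.
Every branch of the negation's tableau closes; the branch above is one of them.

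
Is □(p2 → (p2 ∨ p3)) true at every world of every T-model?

Yes, valid

Tableau for the negation ¬□(p2 → (p2 ∨ p3)):
1. ¬□(p2 → (p2 ∨ p3)), u
2. ¬(p2 → (p2 ∨ p3)), v   [¬□-rule on 1: fresh world v, uRv]
3. p2, v   [¬→-rule on 2]
4. ¬(p2 ∨ p3), v   [¬→-rule on 2]
5. ¬p2, v   [¬∨-rule on 4]
6. ¬p3, v   [¬∨-rule on 4]
Accessibility: uRu, uRv, vRv
Branch closes: p2 and ¬p2 both at v.
Every branch of the negation's tableau closes; the branch above is one of them.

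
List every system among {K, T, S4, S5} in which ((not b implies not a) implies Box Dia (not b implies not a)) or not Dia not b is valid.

S5-tableau for the negation not (((not b implies not a) implies Box Dia (not b implies not a)) or not Dia not b):
1. not (((not b implies not a) implies Box Dia (not b implies not a)) or not Dia not b), w0
2. not ((not b implies not a) implies Box Dia (not b implies not a)), w0
3. Dia not b, w0
4. not b implies not a, w0
5. not Box Dia (not b implies not a), w0
6. not a, w0
7. not b, w1
8. not Dia (not b implies not a), w2
9. not (not b implies not a), w0
10. not b, w0
11. a, w0
Accessibility: w0Rw0, w0Rw1, w0Rw2, w1Rw0, w1Rw1, w1Rw2, w2Rw0, w2Rw1, w2Rw2
Branch closes: a and not a both at w0.
Every branch closes (one shown): valid in S5.
S4-tableau for the negation not (((not b implies not a) implies Box Dia (not b implies not a)) or not Dia not b):
1. not (((not b implies not a) implies Box Dia (not b implies not a)) or not Dia not b), w0
2. not ((not b implies not a) implies Box Dia (not b implies not a)), w0
3. Dia not b, w0
4. not b implies not a, w0
5. not Box Dia (not b implies not a), w0
6. not a, w0
7. not b, w1
8. not Dia (not b implies not a), w2
9. not (not b implies not a), w2
10. not b, w2
11. a, w2
Accessibility: w0Rw0, w0Rw1, w0Rw2, w1Rw1, w2Rw2
Complete open branch: countermodel on an S4-frame, so not valid in S4, nor in K, T (the same frame is also a K-frame and a T-frame).

S5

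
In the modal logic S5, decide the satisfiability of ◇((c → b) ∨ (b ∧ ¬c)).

1. ◇((c → b) ∨ (b ∧ ¬c)), u
2. (c → b) ∨ (b ∧ ¬c), v
3. b ∧ ¬c, v
4. b, v
5. ¬c, v
Accessibility: uRu, uRv, vRu, vRv

Satisfiable (open branch found)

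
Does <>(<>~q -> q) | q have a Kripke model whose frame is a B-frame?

Yes, satisfiable

1. <>(<>~q -> q) | q, 0
2. q, 0
Accessibility: 0R0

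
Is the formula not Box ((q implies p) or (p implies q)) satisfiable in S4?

1. not Box ((q implies p) or (p implies q)), 0
2. not ((q implies p) or (p implies q)), 1
3. not (q implies p), 1
4. not (p implies q), 1
5. q, 1
6. not p, 1
7. p, 1
8. not q, 1
Accessibility: 0R0, 0R1, 1R1
Branch closes: p and not p both at 1.
Every branch closes; the branch above is one of them.

Unsatisfiable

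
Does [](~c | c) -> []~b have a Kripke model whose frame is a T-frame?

1. [](~c | c) -> []~b, 0
2. []~b, 0
3. ~b, 0
Accessibility: 0R0

Yes, satisfiable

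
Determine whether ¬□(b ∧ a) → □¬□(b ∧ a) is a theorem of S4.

Tableau for the negation ¬(¬□(b ∧ a) → □¬□(b ∧ a)):
1. ¬(¬□(b ∧ a) → □¬□(b ∧ a)), u
2. ¬□(b ∧ a), u
3. ¬□¬□(b ∧ a), u
4. ¬(b ∧ a), v
5. ¬a, v
6. □(b ∧ a), w
7. b ∧ a, w
8. b, w
9. a, w
Accessibility: uRu, uRv, uRw, vRv, wRw
The negation has an open branch (countermodel exists).

Not valid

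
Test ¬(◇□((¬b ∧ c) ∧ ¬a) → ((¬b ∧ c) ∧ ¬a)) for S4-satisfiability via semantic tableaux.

Yes, satisfiable

1. ¬(◇□((¬b ∧ c) ∧ ¬a) → ((¬b ∧ c) ∧ ¬a)), w0
2. ◇□((¬b ∧ c) ∧ ¬a), w0
3. ¬((¬b ∧ c) ∧ ¬a), w0
4. a, w0
5. □((¬b ∧ c) ∧ ¬a), w1
6. (¬b ∧ c) ∧ ¬a, w1
7. ¬b ∧ c, w1
8. ¬a, w1
9. ¬b, w1
10. c, w1
Accessibility: w0Rw0, w0Rw1, w1Rw1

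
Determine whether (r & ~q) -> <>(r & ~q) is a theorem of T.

Tableau for the negation ~((r & ~q) -> <>(r & ~q)):
1. ~((r & ~q) -> <>(r & ~q)), 0
2. r & ~q, 0
3. ~<>(r & ~q), 0
4. r, 0
5. ~q, 0
6. ~(r & ~q), 0
7. q, 0
Accessibility: 0R0
Branch closes: q and ~q both at 0.
All branches of the negation close; one closing branch shown above.

Yes, valid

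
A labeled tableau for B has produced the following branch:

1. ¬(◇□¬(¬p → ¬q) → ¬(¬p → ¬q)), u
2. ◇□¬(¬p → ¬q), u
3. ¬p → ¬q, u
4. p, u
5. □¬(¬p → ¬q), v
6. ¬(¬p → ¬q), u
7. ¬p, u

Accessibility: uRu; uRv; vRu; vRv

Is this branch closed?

Closed

Both p and ¬p appear at u.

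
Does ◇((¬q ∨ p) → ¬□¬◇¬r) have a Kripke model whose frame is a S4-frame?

1. ◇((¬q ∨ p) → ¬□¬◇¬r), w0
2. (¬q ∨ p) → ¬□¬◇¬r, w1   [◇-rule on 1: fresh world w1, w0Rw1]
3. ¬□¬◇¬r, w1   [→-rule on 2 (branches; this branch)]
4. ◇¬r, w2   [¬□-rule on 3: fresh world w2, w1Rw2]
5. ¬r, w3   [◇-rule on 4: fresh world w3, w2Rw3]
Accessibility: w0Rw0, w0Rw1, w0Rw2, w0Rw3, w1Rw1, w1Rw2, w1Rw3, w2Rw2, w2Rw3, w3Rw3

Satisfiable (open branch found)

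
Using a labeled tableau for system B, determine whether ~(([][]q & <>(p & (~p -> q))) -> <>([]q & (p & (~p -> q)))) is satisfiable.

Unsatisfiable

1. ~(([][]q & <>(p & (~p -> q))) -> <>([]q & (p & (~p -> q)))), u
2. [][]q & <>(p & (~p -> q)), u
3. ~<>([]q & (p & (~p -> q))), u
4. [][]q, u
5. <>(p & (~p -> q)), u
6. ~([]q & (p & (~p -> q))), u
7. []q, u
8. q, u
9. ~[]q, u
10. p & (~p -> q), v
11. p, v
12. ~p -> q, v
13. ~([]q & (p & (~p -> q))), v
14. []q, v
15. q, v
16. ~[]q, v
17. ~q, w
18. ~([]q & (p & (~p -> q))), w
19. []q, w
20. q, w
Accessibility: uRu, uRv, uRw, vRu, vRv, wRu, wRw
Branch closes: q and ~q both at w.
All branches of the tableau close; one closing branch shown above.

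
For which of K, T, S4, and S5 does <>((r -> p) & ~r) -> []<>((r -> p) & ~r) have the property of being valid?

S4-tableau for the negation ~(<>((r -> p) & ~r) -> []<>((r -> p) & ~r)):
1. ~(<>((r -> p) & ~r) -> []<>((r -> p) & ~r)), w0
2. <>((r -> p) & ~r), w0
3. ~[]<>((r -> p) & ~r), w0
4. (r -> p) & ~r, w1
5. r -> p, w1
6. ~r, w1
7. p, w1
8. ~<>((r -> p) & ~r), w2
9. ~((r -> p) & ~r), w2
10. r, w2
Accessibility: w0Rw0, w0Rw1, w0Rw2, w1Rw1, w2Rw2
Complete open branch: countermodel on an S4-frame, so not valid in S4, nor in K, T (the same frame is also a K-frame and a T-frame).
S5-tableau for the negation ~(<>((r -> p) & ~r) -> []<>((r -> p) & ~r)):
1. ~(<>((r -> p) & ~r) -> []<>((r -> p) & ~r)), w0
2. <>((r -> p) & ~r), w0
3. ~[]<>((r -> p) & ~r), w0
4. (r -> p) & ~r, w1
5. r -> p, w1
6. ~r, w1
7. p, w1
8. ~<>((r -> p) & ~r), w2
9. ~((r -> p) & ~r), w0
10. ~((r -> p) & ~r), w1
11. ~((r -> p) & ~r), w2
12. ~(r -> p), w0
13. r, w0
14. ~p, w0
15. ~(r -> p), w1
16. r, w1
17. ~p, w1
Accessibility: w0Rw0, w0Rw1, w0Rw2, w1Rw0, w1Rw1, w1Rw2, w2Rw0, w2Rw1, w2Rw2
Branch closes: r and ~r both at w1.
Every branch closes (one shown): valid in S5.

S5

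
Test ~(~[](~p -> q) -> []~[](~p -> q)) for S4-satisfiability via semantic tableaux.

Satisfiable (open branch found)

1. ~(~[](~p -> q) -> []~[](~p -> q)), w0
2. ~[](~p -> q), w0
3. ~[]~[](~p -> q), w0
4. ~(~p -> q), w1
5. ~p, w1
6. ~q, w1
7. [](~p -> q), w2
8. ~p -> q, w2
9. q, w2
Accessibility: w0Rw0, w0Rw1, w0Rw2, w1Rw1, w2Rw2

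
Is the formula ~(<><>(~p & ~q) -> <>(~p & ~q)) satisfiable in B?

1. ~(<><>(~p & ~q) -> <>(~p & ~q)), w0
2. <><>(~p & ~q), w0
3. ~<>(~p & ~q), w0
4. ~(~p & ~q), w0
5. q, w0
6. <>(~p & ~q), w1
7. ~(~p & ~q), w1
8. q, w1
9. ~p & ~q, w2
10. ~p, w2
11. ~q, w2
Accessibility: w0Rw0, w0Rw1, w1Rw0, w1Rw1, w1Rw2, w2Rw1, w2Rw2

Satisfiable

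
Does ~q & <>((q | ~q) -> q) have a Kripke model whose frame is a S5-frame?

Satisfiable (open branch found)

1. ~q & <>((q | ~q) -> q), u
2. ~q, u
3. <>((q | ~q) -> q), u
4. (q | ~q) -> q, v
5. q, v
Accessibility: uRu, uRv, vRu, vRv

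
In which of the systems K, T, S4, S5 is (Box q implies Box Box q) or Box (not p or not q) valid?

T-tableau for the negation not ((Box q implies Box Box q) or Box (not p or not q)):
1. not ((Box q implies Box Box q) or Box (not p or not q)), w0
2. not (Box q implies Box Box q), w0
3. not Box (not p or not q), w0
4. Box q, w0
5. not Box Box q, w0
6. q, w0
7. not (not p or not q), w1
8. p, w1
9. q, w1
10. not Box q, w2
11. q, w2
12. not q, w3
Accessibility: w0Rw0, w0Rw1, w0Rw2, w1Rw1, w2Rw2, w2Rw3, w3Rw3
Complete open branch: countermodel on a T-frame, so not valid in T, nor in K (the same frame is also a K-frame).
S4-tableau for the negation not ((Box q implies Box Box q) or Box (not p or not q)):
1. not ((Box q implies Box Box q) or Box (not p or not q)), w0
2. not (Box q implies Box Box q), w0
3. not Box (not p or not q), w0
4. Box q, w0
5. not Box Box q, w0
6. q, w0
7. not (not p or not q), w1
8. p, w1
9. q, w1
10. not Box q, w2
11. q, w2
12. not q, w3
13. q, w3
Accessibility: w0Rw0, w0Rw1, w0Rw2, w0Rw3, w1Rw1, w2Rw2, w2Rw3, w3Rw3
Branch closes: q and not q both at w3.
Every branch closes (one shown): valid in S4, hence also in S5 (every theorem of S4 is a theorem of S5).

S4, S5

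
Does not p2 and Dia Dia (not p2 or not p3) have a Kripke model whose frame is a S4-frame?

Satisfiable (open branch found)

1. not p2 and Dia Dia (not p2 or not p3), w0
2. not p2, w0
3. Dia Dia (not p2 or not p3), w0
4. Dia (not p2 or not p3), w1
5. not p2 or not p3, w2
6. not p3, w2
Accessibility: w0Rw0, w0Rw1, w0Rw2, w1Rw1, w1Rw2, w2Rw2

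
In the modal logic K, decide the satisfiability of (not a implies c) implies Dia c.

1. (not a implies c) implies Dia c, u
2. Dia c, u
3. c, v
Accessibility: uRv

Yes, satisfiable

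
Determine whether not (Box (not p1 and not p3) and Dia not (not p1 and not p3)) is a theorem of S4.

Valid

Tableau for the negation Box (not p1 and not p3) and Dia not (not p1 and not p3):
1. Box (not p1 and not p3) and Dia not (not p1 and not p3), u
2. Box (not p1 and not p3), u
3. Dia not (not p1 and not p3), u
4. not p1 and not p3, u
5. not p1, u
6. not p3, u
7. not (not p1 and not p3), v
8. not p1 and not p3, v
9. not p1, v
10. not p3, v
11. p3, v
Accessibility: uRu, uRv, vRv
Branch closes: p3 and not p3 both at v.
All branches of the negation close; one closing branch shown above.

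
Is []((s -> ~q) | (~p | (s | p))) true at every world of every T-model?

Tableau for the negation ~[]((s -> ~q) | (~p | (s | p))):
1. ~[]((s -> ~q) | (~p | (s | p))), u
2. ~((s -> ~q) | (~p | (s | p))), v   [~[]-rule on 1: fresh world v, uRv]
3. ~(s -> ~q), v   [~|-rule on 2]
4. ~(~p | (s | p)), v   [~|-rule on 2]
5. s, v   [~->-rule on 3]
6. q, v   [~->-rule on 3]
7. p, v   [~|-rule on 4]
8. ~(s | p), v   [~|-rule on 4]
9. ~s, v   [~|-rule on 8]
10. ~p, v   [~|-rule on 8]
Accessibility: uRu, uRv, vRv
Branch closes: s and ~s both at v.
Every branch of the negation's tableau closes; the branch above is one of them.

Yes, valid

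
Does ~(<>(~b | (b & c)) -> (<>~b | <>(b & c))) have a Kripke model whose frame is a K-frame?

No, unsatisfiable

1. ~(<>(~b | (b & c)) -> (<>~b | <>(b & c))), w0
2. <>(~b | (b & c)), w0   [~->-rule on 1]
3. ~(<>~b | <>(b & c)), w0   [~->-rule on 1]
4. ~<>~b, w0   [~|-rule on 3]
5. ~<>(b & c), w0   [~|-rule on 3]
6. ~b | (b & c), w1   [<>-rule on 2: fresh world w1, w0Rw1]
7. b, w1   [~<>-rule on 4 via w0Rw1]
8. ~(b & c), w1   [~<>-rule on 5 via w0Rw1]
9. b & c, w1   [|-rule on 6 (branches; this branch)]
10. c, w1   [&-rule on 9]
11. ~c, w1   [~&-rule on 8 (branches; this branch)]
Accessibility: w0Rw1
Branch closes: c and ~c both at w1.
(One branch shown.) All branches close.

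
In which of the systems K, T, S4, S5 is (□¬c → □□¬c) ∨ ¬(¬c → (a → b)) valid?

S4, S5

T-tableau for the negation ¬((□¬c → □□¬c) ∨ ¬(¬c → (a → b))):
1. ¬((□¬c → □□¬c) ∨ ¬(¬c → (a → b))), w0
2. ¬(□¬c → □□¬c), w0   [¬∨-rule on 1]
3. ¬c → (a → b), w0   [¬∨-rule on 1]
4. □¬c, w0   [¬→-rule on 2]
5. ¬□□¬c, w0   [¬→-rule on 2]
6. ¬c, w0   [□-rule on 4 via w0Rw0]
7. a → b, w0   [→-rule on 3 (branches; this branch)]
8. b, w0   [→-rule on 7 (branches; this branch)]
9. ¬□¬c, w1   [¬□-rule on 5: fresh world w1, w0Rw1]
10. ¬c, w1   [□-rule on 4 via w0Rw1]
11. c, w2   [¬□-rule on 9: fresh world w2, w1Rw2]
Accessibility: w0Rw0, w0Rw1, w1Rw1, w1Rw2, w2Rw2
Complete open branch: countermodel on a T-frame, so not valid in T, nor in K (the same frame is also a K-frame).
S4-tableau for the negation ¬((□¬c → □□¬c) ∨ ¬(¬c → (a → b))):
1. ¬((□¬c → □□¬c) ∨ ¬(¬c → (a → b))), w0
2. ¬(□¬c → □□¬c), w0   [¬∨-rule on 1]
3. ¬c → (a → b), w0   [¬∨-rule on 1]
4. □¬c, w0   [¬→-rule on 2]
5. ¬□□¬c, w0   [¬→-rule on 2]
6. ¬c, w0   [□-rule on 4 via w0Rw0]
7. a → b, w0   [→-rule on 3 (branches; this branch)]
8. b, w0   [→-rule on 7 (branches; this branch)]
9. ¬□¬c, w1   [¬□-rule on 5: fresh world w1, w0Rw1]
10. ¬c, w1   [□-rule on 4 via w0Rw1]
11. c, w2   [¬□-rule on 9: fresh world w2, w1Rw2]
12. ¬c, w2   [□-rule on 4 via w0Rw2]
Accessibility: w0Rw0, w0Rw1, w0Rw2, w1Rw1, w1Rw2, w2Rw2
Branch closes: c and ¬c both at w2.
Every branch closes (one shown): valid in S4, hence also in S5 (every theorem of S4 is a theorem of S5).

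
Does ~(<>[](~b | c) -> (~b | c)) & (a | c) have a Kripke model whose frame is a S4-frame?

1. ~(<>[](~b | c) -> (~b | c)) & (a | c), u
2. ~(<>[](~b | c) -> (~b | c)), u   [&-rule on 1]
3. a | c, u   [&-rule on 1]
4. <>[](~b | c), u   [~->-rule on 2]
5. ~(~b | c), u   [~->-rule on 2]
6. b, u   [~|-rule on 5]
7. ~c, u   [~|-rule on 5]
8. a, u   [|-rule on 3 (branches; this branch)]
9. [](~b | c), v   [<>-rule on 4: fresh world v, uRv]
10. ~b | c, v   [[]-rule on 9 via vRv]
11. c, v   [|-rule on 10 (branches; this branch)]
Accessibility: uRu, uRv, vRv

Satisfiable (open branch found)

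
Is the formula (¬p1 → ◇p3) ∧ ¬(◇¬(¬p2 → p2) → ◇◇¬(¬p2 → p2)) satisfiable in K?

Satisfiable (open branch found)

1. (¬p1 → ◇p3) ∧ ¬(◇¬(¬p2 → p2) → ◇◇¬(¬p2 → p2)), u
2. ¬p1 → ◇p3, u
3. ¬(◇¬(¬p2 → p2) → ◇◇¬(¬p2 → p2)), u
4. ◇¬(¬p2 → p2), u
5. ¬◇◇¬(¬p2 → p2), u
6. ◇p3, u
7. ¬(¬p2 → p2), v
8. ¬p2, v
9. ¬◇¬(¬p2 → p2), v
10. p3, w
11. ¬◇¬(¬p2 → p2), w
Accessibility: uRv, uRw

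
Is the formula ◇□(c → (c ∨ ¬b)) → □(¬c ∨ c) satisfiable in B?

Satisfiable

1. ◇□(c → (c ∨ ¬b)) → □(¬c ∨ c), w0
2. □(¬c ∨ c), w0
3. ¬c ∨ c, w0
4. c, w0
Accessibility: w0Rw0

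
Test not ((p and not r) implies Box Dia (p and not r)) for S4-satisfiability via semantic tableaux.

1. not ((p and not r) implies Box Dia (p and not r)), w0
2. p and not r, w0   [neg-implies-rule on 1]
3. not Box Dia (p and not r), w0   [neg-implies-rule on 1]
4. p, w0   [and-rule on 2]
5. not r, w0   [and-rule on 2]
6. not Dia (p and not r), w1   [neg-Box-rule on 3: fresh world w1, w0Rw1]
7. not (p and not r), w1   [neg-Dia-rule on 6 via w1Rw1]
8. r, w1   [neg-and-rule on 7 (branches; this branch)]
Accessibility: w0Rw0, w0Rw1, w1Rw1

Satisfiable (open branch found)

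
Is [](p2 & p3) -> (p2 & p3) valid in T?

Tableau for the negation ~([](p2 & p3) -> (p2 & p3)):
1. ~([](p2 & p3) -> (p2 & p3)), w0
2. [](p2 & p3), w0
3. ~(p2 & p3), w0
4. p2 & p3, w0
5. p2, w0
6. p3, w0
7. ~p3, w0
Accessibility: w0Rw0
Branch closes: p3 and ~p3 both at w0.
Every branch of the negation's tableau closes; the branch above is one of them.

Valid in T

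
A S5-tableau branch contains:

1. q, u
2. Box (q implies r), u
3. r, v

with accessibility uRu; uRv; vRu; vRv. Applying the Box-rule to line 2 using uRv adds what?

q implies r, v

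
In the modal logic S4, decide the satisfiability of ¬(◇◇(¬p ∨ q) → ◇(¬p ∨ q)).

Unsatisfiable (every branch closes)

1. ¬(◇◇(¬p ∨ q) → ◇(¬p ∨ q)), w0
2. ◇◇(¬p ∨ q), w0
3. ¬◇(¬p ∨ q), w0
4. ¬(¬p ∨ q), w0
5. p, w0
6. ¬q, w0
7. ◇(¬p ∨ q), w1
8. ¬(¬p ∨ q), w1
9. p, w1
10. ¬q, w1
11. ¬p ∨ q, w2
12. ¬(¬p ∨ q), w2
13. p, w2
14. ¬q, w2
15. q, w2
Accessibility: w0Rw0, w0Rw1, w0Rw2, w1Rw1, w1Rw2, w2Rw2
Branch closes: q and ¬q both at w2.
(One branch shown.) All branches close.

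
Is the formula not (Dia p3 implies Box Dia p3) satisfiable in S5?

Unsatisfiable

1. not (Dia p3 implies Box Dia p3), u
2. Dia p3, u
3. not Box Dia p3, u
4. p3, v
5. not Dia p3, w
6. not p3, u
7. not p3, v
Accessibility: uRu, uRv, uRw, vRu, vRv, vRw, wRu, wRv, wRw
Branch closes: p3 and not p3 both at v.
(One branch shown.) All branches close.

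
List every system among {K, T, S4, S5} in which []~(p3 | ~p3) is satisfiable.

K-tableau for the formula:
1. []~(p3 | ~p3), 0
Complete open branch: satisfiable in K.
T-tableau for the formula:
1. []~(p3 | ~p3), 0
2. ~(p3 | ~p3), 0   [[]-rule on 1 via 0R0]
3. ~p3, 0   [~|-rule on 2]
4. p3, 0   [~|-rule on 2]
Accessibility: 0R0
Branch closes: p3 and ~p3 both at 0.
Every branch closes (one shown): unsatisfiable in T, hence also in S4, S5 (every S4/S5-frame is a T-frame).

K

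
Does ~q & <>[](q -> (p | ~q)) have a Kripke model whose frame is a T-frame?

1. ~q & <>[](q -> (p | ~q)), 0
2. ~q, 0   [&-rule on 1]
3. <>[](q -> (p | ~q)), 0   [&-rule on 1]
4. [](q -> (p | ~q)), 1   [<>-rule on 3: fresh world 1, 0R1]
5. q -> (p | ~q), 1   [[]-rule on 4 via 1R1]
6. p | ~q, 1   [->-rule on 5 (branches; this branch)]
7. ~q, 1   [|-rule on 6 (branches; this branch)]
Accessibility: 0R0, 0R1, 1R1

Satisfiable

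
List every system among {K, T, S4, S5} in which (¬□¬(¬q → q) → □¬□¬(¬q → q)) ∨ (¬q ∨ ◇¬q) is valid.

T-tableau for the negation ¬((¬□¬(¬q → q) → □¬□¬(¬q → q)) ∨ (¬q ∨ ◇¬q)):
1. ¬((¬□¬(¬q → q) → □¬□¬(¬q → q)) ∨ (¬q ∨ ◇¬q)), w0
2. ¬(¬□¬(¬q → q) → □¬□¬(¬q → q)), w0
3. ¬(¬q ∨ ◇¬q), w0
4. ¬□¬(¬q → q), w0
5. ¬□¬□¬(¬q → q), w0
6. q, w0
7. ¬◇¬q, w0
8. ¬q → q, w1
9. q, w1
10. □¬(¬q → q), w2
11. q, w2
12. ¬(¬q → q), w2
13. ¬q, w2
Accessibility: w0Rw0, w0Rw1, w0Rw2, w1Rw1, w2Rw2
Branch closes: q and ¬q both at w2.
Every branch closes (one shown): valid in T, hence also in S4, S5 (every theorem of T is a theorem of S4 and S5).
K-tableau for the negation ¬((¬□¬(¬q → q) → □¬□¬(¬q → q)) ∨ (¬q ∨ ◇¬q)):
1. ¬((¬□¬(¬q → q) → □¬□¬(¬q → q)) ∨ (¬q ∨ ◇¬q)), w0
2. ¬(¬□¬(¬q → q) → □¬□¬(¬q → q)), w0
3. ¬(¬q ∨ ◇¬q), w0
4. ¬□¬(¬q → q), w0
5. ¬□¬□¬(¬q → q), w0
6. q, w0
7. ¬◇¬q, w0
8. ¬q → q, w1
9. q, w1
10. □¬(¬q → q), w2
11. q, w2
Accessibility: w0Rw1, w0Rw2
Complete open branch: countermodel on a K-frame, so not valid in K.

T, S4, S5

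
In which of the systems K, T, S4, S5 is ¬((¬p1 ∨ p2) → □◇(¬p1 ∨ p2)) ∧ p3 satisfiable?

K, T, S4

S5-tableau for the formula:
1. ¬((¬p1 ∨ p2) → □◇(¬p1 ∨ p2)) ∧ p3, 0
2. ¬((¬p1 ∨ p2) → □◇(¬p1 ∨ p2)), 0
3. p3, 0
4. ¬p1 ∨ p2, 0
5. ¬□◇(¬p1 ∨ p2), 0
6. p2, 0
7. ¬◇(¬p1 ∨ p2), 1
8. ¬(¬p1 ∨ p2), 0
9. p1, 0
10. ¬p2, 0
Accessibility: 0R0, 0R1, 1R0, 1R1
Branch closes: p2 and ¬p2 both at 0.
Every branch closes (one shown): unsatisfiable in S5.
S4-tableau for the formula:
1. ¬((¬p1 ∨ p2) → □◇(¬p1 ∨ p2)) ∧ p3, 0
2. ¬((¬p1 ∨ p2) → □◇(¬p1 ∨ p2)), 0
3. p3, 0
4. ¬p1 ∨ p2, 0
5. ¬□◇(¬p1 ∨ p2), 0
6. p2, 0
7. ¬◇(¬p1 ∨ p2), 1
8. ¬(¬p1 ∨ p2), 1
9. p1, 1
10. ¬p2, 1
Accessibility: 0R0, 0R1, 1R1
Complete open branch: satisfiable in S4, hence also in K, T (this S4-model is also a K-model and a T-model).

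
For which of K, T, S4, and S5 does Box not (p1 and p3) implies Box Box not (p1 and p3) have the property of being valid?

S4, S5

T-tableau for the negation not (Box not (p1 and p3) implies Box Box not (p1 and p3)):
1. not (Box not (p1 and p3) implies Box Box not (p1 and p3)), u
2. Box not (p1 and p3), u   [neg-implies-rule on 1]
3. not Box Box not (p1 and p3), u   [neg-implies-rule on 1]
4. not (p1 and p3), u   [Box-rule on 2 via uRu]
5. not p3, u   [neg-and-rule on 4 (branches; this branch)]
6. not Box not (p1 and p3), v   [neg-Box-rule on 3: fresh world v, uRv]
7. not (p1 and p3), v   [Box-rule on 2 via uRv]
8. not p3, v   [neg-and-rule on 7 (branches; this branch)]
9. p1 and p3, w   [neg-Box-rule on 6: fresh world w, vRw]
10. p1, w   [and-rule on 9]
11. p3, w   [and-rule on 9]
Accessibility: uRu, uRv, vRv, vRw, wRw
Complete open branch: countermodel on a T-frame, so not valid in T, nor in K (the same frame is also a K-frame).
S4-tableau for the negation not (Box not (p1 and p3) implies Box Box not (p1 and p3)):
1. not (Box not (p1 and p3) implies Box Box not (p1 and p3)), u
2. Box not (p1 and p3), u   [neg-implies-rule on 1]
3. not Box Box not (p1 and p3), u   [neg-implies-rule on 1]
4. not (p1 and p3), u   [Box-rule on 2 via uRu]
5. not p3, u   [neg-and-rule on 4 (branches; this branch)]
6. not Box not (p1 and p3), v   [neg-Box-rule on 3: fresh world v, uRv]
7. not (p1 and p3), v   [Box-rule on 2 via uRv]
8. not p3, v   [neg-and-rule on 7 (branches; this branch)]
9. p1 and p3, w   [neg-Box-rule on 6: fresh world w, vRw]
10. p1, w   [and-rule on 9]
11. p3, w   [and-rule on 9]
12. not (p1 and p3), w   [Box-rule on 2 via uRw]
13. not p3, w   [neg-and-rule on 12 (branches; this branch)]
Accessibility: uRu, uRv, uRw, vRv, vRw, wRw
Branch closes: p3 and not p3 both at w.
Every branch closes (one shown): valid in S4, hence also in S5 (every theorem of S4 is a theorem of S5).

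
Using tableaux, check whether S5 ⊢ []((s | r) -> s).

Tableau for the negation ~[]((s | r) -> s):
1. ~[]((s | r) -> s), w0
2. ~((s | r) -> s), w1
3. s | r, w1
4. ~s, w1
5. r, w1
Accessibility: w0Rw0, w0Rw1, w1Rw0, w1Rw1
The negation has an open branch (countermodel exists).

Invalid (countermodel exists)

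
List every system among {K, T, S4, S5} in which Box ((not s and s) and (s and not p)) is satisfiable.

K-tableau for the formula:
1. Box ((not s and s) and (s and not p)), 0
Complete open branch: satisfiable in K.
T-tableau for the formula:
1. Box ((not s and s) and (s and not p)), 0
2. (not s and s) and (s and not p), 0
3. not s and s, 0
4. s and not p, 0
5. not s, 0
6. s, 0
Accessibility: 0R0
Branch closes: s and not s both at 0.
Every branch closes (one shown): unsatisfiable in T, hence also in S4, S5 (every S4/S5-frame is a T-frame).

K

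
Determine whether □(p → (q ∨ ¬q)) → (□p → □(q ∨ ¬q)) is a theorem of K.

Valid in K

Tableau for the negation ¬(□(p → (q ∨ ¬q)) → (□p → □(q ∨ ¬q))):
1. ¬(□(p → (q ∨ ¬q)) → (□p → □(q ∨ ¬q))), w0
2. □(p → (q ∨ ¬q)), w0
3. ¬(□p → □(q ∨ ¬q)), w0
4. □p, w0
5. ¬□(q ∨ ¬q), w0
6. ¬(q ∨ ¬q), w1
7. ¬q, w1
8. q, w1
Accessibility: w0Rw1
Branch closes: q and ¬q both at w1.
All branches of the negation close; one closing branch shown above.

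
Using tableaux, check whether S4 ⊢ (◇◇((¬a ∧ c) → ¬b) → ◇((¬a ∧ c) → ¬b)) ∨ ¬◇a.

Tableau for the negation ¬((◇◇((¬a ∧ c) → ¬b) → ◇((¬a ∧ c) → ¬b)) ∨ ¬◇a):
1. ¬((◇◇((¬a ∧ c) → ¬b) → ◇((¬a ∧ c) → ¬b)) ∨ ¬◇a), u
2. ¬(◇◇((¬a ∧ c) → ¬b) → ◇((¬a ∧ c) → ¬b)), u
3. ◇a, u
4. ◇◇((¬a ∧ c) → ¬b), u
5. ¬◇((¬a ∧ c) → ¬b), u
6. ¬((¬a ∧ c) → ¬b), u
7. ¬a ∧ c, u
8. b, u
9. ¬a, u
10. c, u
11. a, v
12. ¬((¬a ∧ c) → ¬b), v
13. ¬a ∧ c, v
14. b, v
15. ¬a, v
16. c, v
Accessibility: uRu, uRv, vRv
Branch closes: a and ¬a both at v.
All branches of the negation close; one closing branch shown above.

Valid in S4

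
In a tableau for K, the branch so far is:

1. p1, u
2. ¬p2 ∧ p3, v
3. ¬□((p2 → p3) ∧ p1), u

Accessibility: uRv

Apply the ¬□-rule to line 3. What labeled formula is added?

a fresh world w with uRw, and ¬((p2 → p3) ∧ p1) at w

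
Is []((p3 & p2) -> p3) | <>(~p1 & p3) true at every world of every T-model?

Tableau for the negation ~([]((p3 & p2) -> p3) | <>(~p1 & p3)):
1. ~([]((p3 & p2) -> p3) | <>(~p1 & p3)), 0
2. ~[]((p3 & p2) -> p3), 0
3. ~<>(~p1 & p3), 0
4. ~(~p1 & p3), 0
5. ~p3, 0
6. ~((p3 & p2) -> p3), 1
7. p3 & p2, 1
8. ~p3, 1
9. p3, 1
10. p2, 1
Accessibility: 0R0, 0R1, 1R1
Branch closes: p3 and ~p3 both at 1.
All branches of the negation close; one closing branch shown above.

Yes, valid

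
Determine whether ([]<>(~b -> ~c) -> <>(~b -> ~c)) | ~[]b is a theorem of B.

Tableau for the negation ~(([]<>(~b -> ~c) -> <>(~b -> ~c)) | ~[]b):
1. ~(([]<>(~b -> ~c) -> <>(~b -> ~c)) | ~[]b), w0
2. ~([]<>(~b -> ~c) -> <>(~b -> ~c)), w0   [~|-rule on 1]
3. []b, w0   [~|-rule on 1]
4. []<>(~b -> ~c), w0   [~->-rule on 2]
5. ~<>(~b -> ~c), w0   [~->-rule on 2]
6. b, w0   [[]-rule on 3 via w0Rw0]
7. <>(~b -> ~c), w0   [[]-rule on 4 via w0Rw0]
8. ~(~b -> ~c), w0   [~<>-rule on 5 via w0Rw0]
9. ~b, w0   [~->-rule on 8]
10. c, w0   [~->-rule on 8]
Accessibility: w0Rw0
Branch closes: b and ~b both at w0.
Every branch of the negation's tableau closes; the branch above is one of them.

Valid in B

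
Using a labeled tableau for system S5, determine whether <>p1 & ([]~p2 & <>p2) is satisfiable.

No, unsatisfiable

1. <>p1 & ([]~p2 & <>p2), 0
2. <>p1, 0
3. []~p2 & <>p2, 0
4. []~p2, 0
5. <>p2, 0
6. ~p2, 0
7. p1, 1
8. ~p2, 1
9. p2, 2
10. ~p2, 2
Accessibility: 0R0, 0R1, 0R2, 1R0, 1R1, 1R2, 2R0, 2R1, 2R2
Branch closes: p2 and ~p2 both at 2.
(One branch shown.) All branches close.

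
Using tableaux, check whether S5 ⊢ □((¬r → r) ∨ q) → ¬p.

Invalid (countermodel exists)

Tableau for the negation ¬(□((¬r → r) ∨ q) → ¬p):
1. ¬(□((¬r → r) ∨ q) → ¬p), 0
2. □((¬r → r) ∨ q), 0
3. p, 0
4. (¬r → r) ∨ q, 0
5. q, 0
Accessibility: 0R0
The negation has an open branch (countermodel exists).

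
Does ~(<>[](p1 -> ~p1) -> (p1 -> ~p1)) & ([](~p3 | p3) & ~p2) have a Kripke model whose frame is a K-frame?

Yes, satisfiable

1. ~(<>[](p1 -> ~p1) -> (p1 -> ~p1)) & ([](~p3 | p3) & ~p2), u
2. ~(<>[](p1 -> ~p1) -> (p1 -> ~p1)), u
3. [](~p3 | p3) & ~p2, u
4. <>[](p1 -> ~p1), u
5. ~(p1 -> ~p1), u
6. [](~p3 | p3), u
7. ~p2, u
8. p1, u
9. [](p1 -> ~p1), v
10. ~p3 | p3, v
11. p3, v
Accessibility: uRv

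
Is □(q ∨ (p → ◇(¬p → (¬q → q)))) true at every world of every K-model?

Tableau for the negation ¬□(q ∨ (p → ◇(¬p → (¬q → q)))):
1. ¬□(q ∨ (p → ◇(¬p → (¬q → q)))), w0
2. ¬(q ∨ (p → ◇(¬p → (¬q → q)))), w1
3. ¬q, w1
4. ¬(p → ◇(¬p → (¬q → q))), w1
5. p, w1
6. ¬◇(¬p → (¬q → q)), w1
Accessibility: w0Rw1
The negation has an open branch (countermodel exists).

Not valid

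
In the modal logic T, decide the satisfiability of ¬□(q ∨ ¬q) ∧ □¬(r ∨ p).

No, unsatisfiable

1. ¬□(q ∨ ¬q) ∧ □¬(r ∨ p), 0
2. ¬□(q ∨ ¬q), 0
3. □¬(r ∨ p), 0
4. ¬(r ∨ p), 0
5. ¬r, 0
6. ¬p, 0
7. ¬(q ∨ ¬q), 1
8. ¬q, 1
9. q, 1
Accessibility: 0R0, 0R1, 1R1
Branch closes: q and ¬q both at 1.
All branches of the tableau close; one closing branch shown above.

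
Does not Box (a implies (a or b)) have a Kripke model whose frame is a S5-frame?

1. not Box (a implies (a or b)), 0
2. not (a implies (a or b)), 1
3. a, 1
4. not (a or b), 1
5. not a, 1
6. not b, 1
Accessibility: 0R0, 0R1, 1R0, 1R1
Branch closes: a and not a both at 1.
Every branch closes; the branch above is one of them.

Unsatisfiable (every branch closes)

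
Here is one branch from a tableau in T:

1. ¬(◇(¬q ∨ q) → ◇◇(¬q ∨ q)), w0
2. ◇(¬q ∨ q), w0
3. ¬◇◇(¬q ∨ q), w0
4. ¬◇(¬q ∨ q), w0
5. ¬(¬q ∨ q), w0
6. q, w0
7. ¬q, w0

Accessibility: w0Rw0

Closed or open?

Both q and ¬q appear at w0.

Closed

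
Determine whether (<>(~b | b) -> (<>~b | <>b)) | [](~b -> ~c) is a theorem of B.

Valid

Tableau for the negation ~((<>(~b | b) -> (<>~b | <>b)) | [](~b -> ~c)):
1. ~((<>(~b | b) -> (<>~b | <>b)) | [](~b -> ~c)), 0
2. ~(<>(~b | b) -> (<>~b | <>b)), 0
3. ~[](~b -> ~c), 0
4. <>(~b | b), 0
5. ~(<>~b | <>b), 0
6. ~<>~b, 0
7. ~<>b, 0
8. b, 0
9. ~b, 0
Accessibility: 0R0
Branch closes: b and ~b both at 0.
Every branch of the negation's tableau closes; the branch above is one of them.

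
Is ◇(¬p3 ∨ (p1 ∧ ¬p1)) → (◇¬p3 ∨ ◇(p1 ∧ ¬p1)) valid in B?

Yes, valid

Tableau for the negation ¬(◇(¬p3 ∨ (p1 ∧ ¬p1)) → (◇¬p3 ∨ ◇(p1 ∧ ¬p1))):
1. ¬(◇(¬p3 ∨ (p1 ∧ ¬p1)) → (◇¬p3 ∨ ◇(p1 ∧ ¬p1))), w0
2. ◇(¬p3 ∨ (p1 ∧ ¬p1)), w0   [¬→-rule on 1]
3. ¬(◇¬p3 ∨ ◇(p1 ∧ ¬p1)), w0   [¬→-rule on 1]
4. ¬◇¬p3, w0   [¬∨-rule on 3]
5. ¬◇(p1 ∧ ¬p1), w0   [¬∨-rule on 3]
6. p3, w0   [¬◇-rule on 4 via w0Rw0]
7. ¬(p1 ∧ ¬p1), w0   [¬◇-rule on 5 via w0Rw0]
8. p1, w0   [¬∧-rule on 7 (branches; this branch)]
9. ¬p3 ∨ (p1 ∧ ¬p1), w1   [◇-rule on 2: fresh world w1, w0Rw1]
10. p3, w1   [¬◇-rule on 4 via w0Rw1]
11. ¬(p1 ∧ ¬p1), w1   [¬◇-rule on 5 via w0Rw1]
12. p1 ∧ ¬p1, w1   [∨-rule on 9 (branches; this branch)]
13. p1, w1   [∧-rule on 12]
14. ¬p1, w1   [∧-rule on 12]
Accessibility: w0Rw0, w0Rw1, w1Rw0, w1Rw1
Branch closes: p1 and ¬p1 both at w1.
All branches of the negation close; one closing branch shown above.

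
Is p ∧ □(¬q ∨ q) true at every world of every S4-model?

Tableau for the negation ¬(p ∧ □(¬q ∨ q)):
1. ¬(p ∧ □(¬q ∨ q)), u
2. ¬p, u
Accessibility: uRu
The negation has an open branch (countermodel exists).

No, not valid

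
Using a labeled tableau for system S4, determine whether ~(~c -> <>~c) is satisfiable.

1. ~(~c -> <>~c), w0
2. ~c, w0
3. ~<>~c, w0
4. c, w0
Accessibility: w0Rw0
Branch closes: c and ~c both at w0.
Every branch closes; the branch above is one of them.

Unsatisfiable (every branch closes)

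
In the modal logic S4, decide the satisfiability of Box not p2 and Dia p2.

No, unsatisfiable

1. Box not p2 and Dia p2, u
2. Box not p2, u
3. Dia p2, u
4. not p2, u
5. p2, v
6. not p2, v
Accessibility: uRu, uRv, vRv
Branch closes: p2 and not p2 both at v.
All branches of the tableau close; one closing branch shown above.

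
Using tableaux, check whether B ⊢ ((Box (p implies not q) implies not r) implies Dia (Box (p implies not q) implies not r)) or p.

Tableau for the negation not (((Box (p implies not q) implies not r) implies Dia (Box (p implies not q) implies not r)) or p):
1. not (((Box (p implies not q) implies not r) implies Dia (Box (p implies not q) implies not r)) or p), u
2. not ((Box (p implies not q) implies not r) implies Dia (Box (p implies not q) implies not r)), u
3. not p, u
4. Box (p implies not q) implies not r, u
5. not Dia (Box (p implies not q) implies not r), u
6. not (Box (p implies not q) implies not r), u
7. Box (p implies not q), u
8. r, u
9. p implies not q, u
10. not Box (p implies not q), u
11. not q, u
12. not (p implies not q), v
13. p, v
14. q, v
15. not (Box (p implies not q) implies not r), v
16. Box (p implies not q), v
17. r, v
18. p implies not q, v
19. not q, v
Accessibility: uRu, uRv, vRu, vRv
Branch closes: q and not q both at v.
Every branch of the negation's tableau closes; the branch above is one of them.

Yes, valid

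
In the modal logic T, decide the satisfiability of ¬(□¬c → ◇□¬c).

Unsatisfiable (every branch closes)

1. ¬(□¬c → ◇□¬c), 0
2. □¬c, 0
3. ¬◇□¬c, 0
4. ¬c, 0
5. ¬□¬c, 0
6. c, 1
7. ¬c, 1
Accessibility: 0R0, 0R1, 1R1
Branch closes: c and ¬c both at 1.
(One branch shown.) All branches close.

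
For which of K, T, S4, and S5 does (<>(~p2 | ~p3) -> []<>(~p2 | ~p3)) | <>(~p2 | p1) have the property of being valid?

S4-tableau for the negation ~((<>(~p2 | ~p3) -> []<>(~p2 | ~p3)) | <>(~p2 | p1)):
1. ~((<>(~p2 | ~p3) -> []<>(~p2 | ~p3)) | <>(~p2 | p1)), u
2. ~(<>(~p2 | ~p3) -> []<>(~p2 | ~p3)), u
3. ~<>(~p2 | p1), u
4. <>(~p2 | ~p3), u
5. ~[]<>(~p2 | ~p3), u
6. ~(~p2 | p1), u
7. p2, u
8. ~p1, u
9. ~p2 | ~p3, v
10. ~(~p2 | p1), v
11. p2, v
12. ~p1, v
13. ~p3, v
14. ~<>(~p2 | ~p3), w
15. ~(~p2 | p1), w
16. p2, w
17. ~p1, w
18. ~(~p2 | ~p3), w
19. p3, w
Accessibility: uRu, uRv, uRw, vRv, wRw
Complete open branch: countermodel on an S4-frame, so not valid in S4, nor in K, T (the same frame is also a K-frame and a T-frame).
S5-tableau for the negation ~((<>(~p2 | ~p3) -> []<>(~p2 | ~p3)) | <>(~p2 | p1)):
1. ~((<>(~p2 | ~p3) -> []<>(~p2 | ~p3)) | <>(~p2 | p1)), u
2. ~(<>(~p2 | ~p3) -> []<>(~p2 | ~p3)), u
3. ~<>(~p2 | p1), u
4. <>(~p2 | ~p3), u
5. ~[]<>(~p2 | ~p3), u
6. ~(~p2 | p1), u
7. p2, u
8. ~p1, u
9. ~p2 | ~p3, v
10. ~(~p2 | p1), v
11. p2, v
12. ~p1, v
13. ~p3, v
14. ~<>(~p2 | ~p3), w
15. ~(~p2 | p1), w
16. p2, w
17. ~p1, w
18. ~(~p2 | ~p3), u
19. p3, u
20. ~(~p2 | ~p3), v
21. p3, v
Accessibility: uRu, uRv, uRw, vRu, vRv, vRw, wRu, wRv, wRw
Branch closes: p3 and ~p3 both at v.
Every branch closes (one shown): valid in S5.

S5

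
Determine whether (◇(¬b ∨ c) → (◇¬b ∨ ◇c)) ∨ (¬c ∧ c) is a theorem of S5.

Yes, valid

Tableau for the negation ¬((◇(¬b ∨ c) → (◇¬b ∨ ◇c)) ∨ (¬c ∧ c)):
1. ¬((◇(¬b ∨ c) → (◇¬b ∨ ◇c)) ∨ (¬c ∧ c)), w0
2. ¬(◇(¬b ∨ c) → (◇¬b ∨ ◇c)), w0   [¬∨-rule on 1]
3. ¬(¬c ∧ c), w0   [¬∨-rule on 1]
4. ◇(¬b ∨ c), w0   [¬→-rule on 2]
5. ¬(◇¬b ∨ ◇c), w0   [¬→-rule on 2]
6. ¬◇¬b, w0   [¬∨-rule on 5]
7. ¬◇c, w0   [¬∨-rule on 5]
8. b, w0   [¬◇-rule on 6 via w0Rw0]
9. ¬c, w0   [¬◇-rule on 7 via w0Rw0]
10. ¬b ∨ c, w1   [◇-rule on 4: fresh world w1, w0Rw1]
11. b, w1   [¬◇-rule on 6 via w0Rw1]
12. ¬c, w1   [¬◇-rule on 7 via w0Rw1]
13. c, w1   [∨-rule on 10 (branches; this branch)]
Accessibility: w0Rw0, w0Rw1, w1Rw0, w1Rw1
Branch closes: c and ¬c both at w1.
All branches of the negation close; one closing branch shown above.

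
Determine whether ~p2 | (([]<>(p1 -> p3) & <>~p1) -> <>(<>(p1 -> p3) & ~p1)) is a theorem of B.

Valid in B

Tableau for the negation ~(~p2 | (([]<>(p1 -> p3) & <>~p1) -> <>(<>(p1 -> p3) & ~p1))):
1. ~(~p2 | (([]<>(p1 -> p3) & <>~p1) -> <>(<>(p1 -> p3) & ~p1))), 0
2. p2, 0   [~|-rule on 1]
3. ~(([]<>(p1 -> p3) & <>~p1) -> <>(<>(p1 -> p3) & ~p1)), 0   [~|-rule on 1]
4. []<>(p1 -> p3) & <>~p1, 0   [~->-rule on 3]
5. ~<>(<>(p1 -> p3) & ~p1), 0   [~->-rule on 3]
6. []<>(p1 -> p3), 0   [&-rule on 4]
7. <>~p1, 0   [&-rule on 4]
8. ~(<>(p1 -> p3) & ~p1), 0   [~<>-rule on 5 via 0R0]
9. <>(p1 -> p3), 0   [[]-rule on 6 via 0R0]
10. p1, 0   [~&-rule on 8 (branches; this branch)]
11. ~p1, 1   [<>-rule on 7: fresh world 1, 0R1]
12. ~(<>(p1 -> p3) & ~p1), 1   [~<>-rule on 5 via 0R1]
13. <>(p1 -> p3), 1   [[]-rule on 6 via 0R1]
14. ~<>(p1 -> p3), 1   [~&-rule on 12 (branches; this branch)]
15. ~(p1 -> p3), 0   [~<>-rule on 14 via 1R0]
16. ~p3, 0   [~->-rule on 15]
17. ~(p1 -> p3), 1   [~<>-rule on 14 via 1R1]
18. p1, 1   [~->-rule on 17]
19. ~p3, 1   [~->-rule on 17]
Accessibility: 0R0, 0R1, 1R0, 1R1
Branch closes: p1 and ~p1 both at 1.
All branches of the negation close; one closing branch shown above.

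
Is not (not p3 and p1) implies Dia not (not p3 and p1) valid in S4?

Yes, valid

Tableau for the negation not (not (not p3 and p1) implies Dia not (not p3 and p1)):
1. not (not (not p3 and p1) implies Dia not (not p3 and p1)), u
2. not (not p3 and p1), u
3. not Dia not (not p3 and p1), u
4. not p3 and p1, u
5. not p3, u
6. p1, u
7. not p1, u
Accessibility: uRu
Branch closes: p1 and not p1 both at u.
Every branch of the negation's tableau closes; the branch above is one of them.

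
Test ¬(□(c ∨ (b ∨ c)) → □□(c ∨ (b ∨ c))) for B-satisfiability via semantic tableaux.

1. ¬(□(c ∨ (b ∨ c)) → □□(c ∨ (b ∨ c))), 0
2. □(c ∨ (b ∨ c)), 0
3. ¬□□(c ∨ (b ∨ c)), 0
4. c ∨ (b ∨ c), 0
5. b ∨ c, 0
6. c, 0
7. ¬□(c ∨ (b ∨ c)), 1
8. c ∨ (b ∨ c), 1
9. b ∨ c, 1
10. c, 1
11. ¬(c ∨ (b ∨ c)), 2
12. ¬c, 2
13. ¬(b ∨ c), 2
14. ¬b, 2
Accessibility: 0R0, 0R1, 1R0, 1R1, 1R2, 2R1, 2R2

Satisfiable (open branch found)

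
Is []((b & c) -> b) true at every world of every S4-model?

Valid

Tableau for the negation ~[]((b & c) -> b):
1. ~[]((b & c) -> b), 0
2. ~((b & c) -> b), 1   [~[]-rule on 1: fresh world 1, 0R1]
3. b & c, 1   [~->-rule on 2]
4. ~b, 1   [~->-rule on 2]
5. b, 1   [&-rule on 3]
6. c, 1   [&-rule on 3]
Accessibility: 0R0, 0R1, 1R1
Branch closes: b and ~b both at 1.
Every branch of the negation's tableau closes; the branch above is one of them.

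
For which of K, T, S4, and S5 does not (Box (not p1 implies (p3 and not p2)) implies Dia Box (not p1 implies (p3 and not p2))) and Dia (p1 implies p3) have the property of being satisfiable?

T-tableau for the formula:
1. not (Box (not p1 implies (p3 and not p2)) implies Dia Box (not p1 implies (p3 and not p2))) and Dia (p1 implies p3), w0
2. not (Box (not p1 implies (p3 and not p2)) implies Dia Box (not p1 implies (p3 and not p2))), w0
3. Dia (p1 implies p3), w0
4. Box (not p1 implies (p3 and not p2)), w0
5. not Dia Box (not p1 implies (p3 and not p2)), w0
6. not p1 implies (p3 and not p2), w0
7. not Box (not p1 implies (p3 and not p2)), w0
8. p3 and not p2, w0
9. p3, w0
10. not p2, w0
11. p1 implies p3, w1
12. not p1 implies (p3 and not p2), w1
13. not Box (not p1 implies (p3 and not p2)), w1
14. p3, w1
15. p3 and not p2, w1
16. not p2, w1
17. not (not p1 implies (p3 and not p2)), w2
18. not p1, w2
19. not (p3 and not p2), w2
20. not p1 implies (p3 and not p2), w2
21. not Box (not p1 implies (p3 and not p2)), w2
22. p2, w2
23. p3 and not p2, w2
24. p3, w2
25. not p2, w2
Accessibility: w0Rw0, w0Rw1, w0Rw2, w1Rw1, w2Rw2
Branch closes: p2 and not p2 both at w2.
Every branch closes (one shown): unsatisfiable in T, hence also in S4, S5 (every S4/S5-frame is a T-frame).
K-tableau for the formula:
1. not (Box (not p1 implies (p3 and not p2)) implies Dia Box (not p1 implies (p3 and not p2))) and Dia (p1 implies p3), w0
2. not (Box (not p1 implies (p3 and not p2)) implies Dia Box (not p1 implies (p3 and not p2))), w0
3. Dia (p1 implies p3), w0
4. Box (not p1 implies (p3 and not p2)), w0
5. not Dia Box (not p1 implies (p3 and not p2)), w0
6. p1 implies p3, w1
7. not p1 implies (p3 and not p2), w1
8. not Box (not p1 implies (p3 and not p2)), w1
9. p3, w1
10. p3 and not p2, w1
11. not p2, w1
12. not (not p1 implies (p3 and not p2)), w2
13. not p1, w2
14. not (p3 and not p2), w2
15. p2, w2
Accessibility: w0Rw1, w1Rw2
Complete open branch: satisfiable in K.

K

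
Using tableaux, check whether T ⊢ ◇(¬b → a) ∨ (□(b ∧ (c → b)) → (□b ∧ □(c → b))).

Tableau for the negation ¬(◇(¬b → a) ∨ (□(b ∧ (c → b)) → (□b ∧ □(c → b)))):
1. ¬(◇(¬b → a) ∨ (□(b ∧ (c → b)) → (□b ∧ □(c → b)))), 0
2. ¬◇(¬b → a), 0   [¬∨-rule on 1]
3. ¬(□(b ∧ (c → b)) → (□b ∧ □(c → b))), 0   [¬∨-rule on 1]
4. □(b ∧ (c → b)), 0   [¬→-rule on 3]
5. ¬(□b ∧ □(c → b)), 0   [¬→-rule on 3]
6. ¬(¬b → a), 0   [¬◇-rule on 2 via 0R0]
7. ¬b, 0   [¬→-rule on 6]
8. ¬a, 0   [¬→-rule on 6]
9. b ∧ (c → b), 0   [□-rule on 4 via 0R0]
10. b, 0   [∧-rule on 9]
11. c → b, 0   [∧-rule on 9]
Accessibility: 0R0
Branch closes: b and ¬b both at 0.
Every branch of the negation's tableau closes; the branch above is one of them.

Valid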